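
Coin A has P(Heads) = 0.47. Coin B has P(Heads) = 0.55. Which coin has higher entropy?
A

For binary distributions, entropy is maximized at p=0.5 and decreases as p moves toward 0 or 1.

H(A) = H(0.47) = 0.9974 bits
H(B) = H(0.55) = 0.9928 bits

Distribution A (p=0.47) is closer to uniform (p=0.5), so it has higher entropy.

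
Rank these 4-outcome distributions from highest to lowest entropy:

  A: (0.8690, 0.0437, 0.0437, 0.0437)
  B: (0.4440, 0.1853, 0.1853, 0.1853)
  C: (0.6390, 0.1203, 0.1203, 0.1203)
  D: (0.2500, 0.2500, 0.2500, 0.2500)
D > B > C > A

Key insight: Entropy is maximized by uniform distributions and minimized by concentrated distributions.

Entropies:
  H(A) = 0.7678 bits
  H(B) = 1.8722 bits
  H(C) = 1.5157 bits
  H(D) = 2.0000 bits

Ranking: D > B > C > A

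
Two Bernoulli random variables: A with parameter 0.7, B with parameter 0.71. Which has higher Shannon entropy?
A

For binary distributions, entropy is maximized at p=0.5 and decreases as p moves toward 0 or 1.

H(A) = H(0.7) = 0.8813 bits
H(B) = H(0.71) = 0.8687 bits

Distribution A (p=0.7) is closer to uniform (p=0.5), so it has higher entropy.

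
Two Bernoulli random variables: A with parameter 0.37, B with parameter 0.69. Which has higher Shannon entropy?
A

For binary distributions, entropy is maximized at p=0.5 and decreases as p moves toward 0 or 1.

H(A) = H(0.37) = 0.9507 bits
H(B) = H(0.69) = 0.8932 bits

Distribution A (p=0.37) is closer to uniform (p=0.5), so it has higher entropy.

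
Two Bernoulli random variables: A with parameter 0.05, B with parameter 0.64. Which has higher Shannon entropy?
B

For binary distributions, entropy is maximized at p=0.5 and decreases as p moves toward 0 or 1.

H(A) = H(0.05) = 0.2864 bits
H(B) = H(0.64) = 0.9427 bits

Distribution B (p=0.64) is closer to uniform (p=0.5), so it has higher entropy.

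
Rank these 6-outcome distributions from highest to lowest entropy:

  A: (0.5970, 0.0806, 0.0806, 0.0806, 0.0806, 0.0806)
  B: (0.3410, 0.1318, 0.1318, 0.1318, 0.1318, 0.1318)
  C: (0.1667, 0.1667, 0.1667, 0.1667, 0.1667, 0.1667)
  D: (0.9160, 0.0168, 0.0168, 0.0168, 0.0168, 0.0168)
C > B > A > D

Key insight: Entropy is maximized by uniform distributions and minimized by concentrated distributions.

Entropies:
  H(A) = 1.9084 bits
  H(B) = 2.4559 bits
  H(C) = 2.5850 bits
  H(D) = 0.6112 bits

Ranking: C > B > A > D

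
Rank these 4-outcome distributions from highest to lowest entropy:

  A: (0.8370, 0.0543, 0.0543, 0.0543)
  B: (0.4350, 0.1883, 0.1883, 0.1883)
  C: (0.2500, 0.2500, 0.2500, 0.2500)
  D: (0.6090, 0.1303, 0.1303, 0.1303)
C > B > D > A

Key insight: Entropy is maximized by uniform distributions and minimized by concentrated distributions.

Entropies:
  H(A) = 0.8998 bits
  H(B) = 1.8833 bits
  H(C) = 2.0000 bits
  H(D) = 1.5852 bits

Ranking: C > B > D > A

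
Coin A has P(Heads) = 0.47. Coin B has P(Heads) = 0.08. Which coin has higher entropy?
A

For binary distributions, entropy is maximized at p=0.5 and decreases as p moves toward 0 or 1.

H(A) = H(0.47) = 0.9974 bits
H(B) = H(0.08) = 0.4022 bits

Distribution A (p=0.47) is closer to uniform (p=0.5), so it has higher entropy.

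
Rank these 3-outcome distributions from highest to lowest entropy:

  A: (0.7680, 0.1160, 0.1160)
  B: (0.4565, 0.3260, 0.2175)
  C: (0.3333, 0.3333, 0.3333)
C > B > A

Key insight: Entropy is maximized by uniform distributions and minimized by concentrated distributions.

- Uniform distributions have maximum entropy log₂(3) = 1.5850 bits
- The more "peaked" or concentrated a distribution, the lower its entropy

Entropies:
  H(A) = 1.0135 bits
  H(B) = 1.5224 bits
  H(C) = 1.5850 bits

Ranking: C > B > A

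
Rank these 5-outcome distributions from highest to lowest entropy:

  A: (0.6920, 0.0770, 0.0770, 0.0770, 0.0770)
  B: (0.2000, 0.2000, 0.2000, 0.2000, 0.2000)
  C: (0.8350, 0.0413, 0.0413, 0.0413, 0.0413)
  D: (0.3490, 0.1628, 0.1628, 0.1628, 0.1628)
B > D > A > C

Key insight: Entropy is maximized by uniform distributions and minimized by concentrated distributions.

Entropies:
  H(A) = 1.5069 bits
  H(B) = 2.3219 bits
  H(C) = 0.9761 bits
  H(D) = 2.2352 bits

Ranking: B > D > A > C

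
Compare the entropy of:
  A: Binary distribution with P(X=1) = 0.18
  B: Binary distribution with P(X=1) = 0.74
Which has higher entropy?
B

For binary distributions, entropy is maximized at p=0.5 and decreases as p moves toward 0 or 1.

H(A) = H(0.18) = 0.6801 bits
H(B) = H(0.74) = 0.8267 bits

Distribution B (p=0.74) is closer to uniform (p=0.5), so it has higher entropy.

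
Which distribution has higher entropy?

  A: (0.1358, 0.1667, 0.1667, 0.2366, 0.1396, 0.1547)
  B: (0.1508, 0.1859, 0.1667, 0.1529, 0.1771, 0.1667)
B

Both distributions are close to uniform, making this a harder comparison.

H(A) = 2.5579 bits
H(B) = 2.5810 bits

The distribution closer to uniform has higher entropy.
Answer: B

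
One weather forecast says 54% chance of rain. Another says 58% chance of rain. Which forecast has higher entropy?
54% forecast

Treat each forecast as a Bernoulli distribution. Binary entropy is maximized at p=0.5 and falls off symmetrically toward 0 or 1. The 54% forecast is closer to 50%, so it is more uncertain. H(54%) ≈ 0.995 bits, H(58%) ≈ 0.981 bits.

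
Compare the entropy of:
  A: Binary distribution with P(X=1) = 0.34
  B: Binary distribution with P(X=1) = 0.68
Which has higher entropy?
A

For binary distributions, entropy is maximized at p=0.5 and decreases as p moves toward 0 or 1.

H(A) = H(0.34) = 0.9248 bits
H(B) = H(0.68) = 0.9044 bits

Distribution A (p=0.34) is closer to uniform (p=0.5), so it has higher entropy.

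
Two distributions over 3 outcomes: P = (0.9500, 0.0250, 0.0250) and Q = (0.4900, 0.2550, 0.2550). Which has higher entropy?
Q

P is highly concentrated on one outcome (95%), making it nearly deterministic. Q spreads its mass more evenly (max 49%). The more spread-out distribution has higher entropy: H(P) ≈ 0.336 bits, H(Q) ≈ 1.510 bits.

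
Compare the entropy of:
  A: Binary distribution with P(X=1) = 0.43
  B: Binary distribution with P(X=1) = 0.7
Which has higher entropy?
A

For binary distributions, entropy is maximized at p=0.5 and decreases as p moves toward 0 or 1.

H(A) = H(0.43) = 0.9858 bits
H(B) = H(0.7) = 0.8813 bits

Distribution A (p=0.43) is closer to uniform (p=0.5), so it has higher entropy.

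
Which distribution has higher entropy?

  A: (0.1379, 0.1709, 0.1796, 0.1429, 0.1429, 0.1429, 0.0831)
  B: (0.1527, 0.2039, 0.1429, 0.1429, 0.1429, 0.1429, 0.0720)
A

Both distributions are close to uniform, making this a harder comparison.

H(A) = 2.7759 bits
H(B) = 2.7592 bits

The distribution closer to uniform has higher entropy.
Answer: A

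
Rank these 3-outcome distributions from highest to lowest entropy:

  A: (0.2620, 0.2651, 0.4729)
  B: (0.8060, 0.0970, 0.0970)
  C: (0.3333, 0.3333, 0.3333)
C > A > B

Key insight: Entropy is maximized by uniform distributions and minimized by concentrated distributions.

- Uniform distributions have maximum entropy log₂(3) = 1.5850 bits
- The more "peaked" or concentrated a distribution, the lower its entropy

Entropies:
  H(A) = 1.5249 bits
  H(B) = 0.9038 bits
  H(C) = 1.5850 bits

Ranking: C > A > B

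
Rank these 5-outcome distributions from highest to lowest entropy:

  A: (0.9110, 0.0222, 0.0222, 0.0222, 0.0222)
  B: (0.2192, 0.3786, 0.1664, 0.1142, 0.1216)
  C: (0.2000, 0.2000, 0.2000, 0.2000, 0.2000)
C > B > A

Key insight: Entropy is maximized by uniform distributions and minimized by concentrated distributions.

- Uniform distributions have maximum entropy log₂(5) = 2.3219 bits
- The more "peaked" or concentrated a distribution, the lower its entropy

Entropies:
  H(A) = 0.6111 bits
  H(B) = 2.1681 bits
  H(C) = 2.3219 bits

Ranking: C > B > A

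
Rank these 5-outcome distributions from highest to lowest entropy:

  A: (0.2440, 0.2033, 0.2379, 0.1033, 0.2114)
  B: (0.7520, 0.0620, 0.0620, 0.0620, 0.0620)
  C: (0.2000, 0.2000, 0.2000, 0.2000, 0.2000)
C > A > B

Key insight: Entropy is maximized by uniform distributions and minimized by concentrated distributions.

- Uniform distributions have maximum entropy log₂(5) = 2.3219 bits
- The more "peaked" or concentrated a distribution, the lower its entropy

Entropies:
  H(A) = 2.2689 bits
  H(B) = 1.3041 bits
  H(C) = 2.3219 bits

Ranking: C > A > B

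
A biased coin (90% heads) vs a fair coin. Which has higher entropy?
Fair coin

The fair coin is uniform (p=0.5), maximizing binary entropy at 1 bit. The biased coin has H(0.90) ≈ 0.469 bits — its outcome is more predictable, so its entropy is lower.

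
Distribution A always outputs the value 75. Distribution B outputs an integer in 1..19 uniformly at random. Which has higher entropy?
B

A is deterministic, so H(A) = 0. B is uniform over 19 outcomes, so H(B) = log₂(19) = 4.248 bits. Any distribution with genuine randomness has higher entropy than a deterministic one.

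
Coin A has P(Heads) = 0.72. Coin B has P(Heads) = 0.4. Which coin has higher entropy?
B

For binary distributions, entropy is maximized at p=0.5 and decreases as p moves toward 0 or 1.

H(A) = H(0.72) = 0.8555 bits
H(B) = H(0.4) = 0.9710 bits

Distribution B (p=0.4) is closer to uniform (p=0.5), so it has higher entropy.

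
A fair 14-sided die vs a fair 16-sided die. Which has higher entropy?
16-sided die

Both are uniform distributions; for uniform over n outcomes, H = log₂(n). H(14-sided) = log₂(14) = 3.807 bits and H(16-sided) = log₂(16) = 4.000 bits. More outcomes in a uniform distribution means higher entropy.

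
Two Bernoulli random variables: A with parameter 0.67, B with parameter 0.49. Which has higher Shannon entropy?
B

For binary distributions, entropy is maximized at p=0.5 and decreases as p moves toward 0 or 1.

H(A) = H(0.67) = 0.9149 bits
H(B) = H(0.49) = 0.9997 bits

Distribution B (p=0.49) is closer to uniform (p=0.5), so it has higher entropy.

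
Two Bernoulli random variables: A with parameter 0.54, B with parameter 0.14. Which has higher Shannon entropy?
A

For binary distributions, entropy is maximized at p=0.5 and decreases as p moves toward 0 or 1.

H(A) = H(0.54) = 0.9954 bits
H(B) = H(0.14) = 0.5842 bits

Distribution A (p=0.54) is closer to uniform (p=0.5), so it has higher entropy.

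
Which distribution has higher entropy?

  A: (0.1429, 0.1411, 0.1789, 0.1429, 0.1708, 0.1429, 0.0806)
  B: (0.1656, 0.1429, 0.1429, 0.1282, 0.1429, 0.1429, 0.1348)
B

Both distributions are close to uniform, making this a harder comparison.

H(A) = 2.7743 bits
H(B) = 2.8034 bits

The distribution closer to uniform has higher entropy.
Answer: B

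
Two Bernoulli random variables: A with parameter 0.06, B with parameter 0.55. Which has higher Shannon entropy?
B

For binary distributions, entropy is maximized at p=0.5 and decreases as p moves toward 0 or 1.

H(A) = H(0.06) = 0.3274 bits
H(B) = H(0.55) = 0.9928 bits

Distribution B (p=0.55) is closer to uniform (p=0.5), so it has higher entropy.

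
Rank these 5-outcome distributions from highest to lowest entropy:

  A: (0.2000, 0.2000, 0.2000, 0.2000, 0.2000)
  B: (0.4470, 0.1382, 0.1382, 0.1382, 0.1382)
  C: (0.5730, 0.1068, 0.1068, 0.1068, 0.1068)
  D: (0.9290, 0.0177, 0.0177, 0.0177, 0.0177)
A > B > C > D

Key insight: Entropy is maximized by uniform distributions and minimized by concentrated distributions.

Entropies:
  H(A) = 2.3219 bits
  H(B) = 2.0979 bits
  H(C) = 1.8386 bits
  H(D) = 0.5116 bits

Ranking: A > B > C > D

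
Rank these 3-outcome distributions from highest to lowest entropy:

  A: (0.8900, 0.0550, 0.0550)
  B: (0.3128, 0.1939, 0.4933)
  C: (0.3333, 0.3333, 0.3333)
C > B > A

Key insight: Entropy is maximized by uniform distributions and minimized by concentrated distributions.

- Uniform distributions have maximum entropy log₂(3) = 1.5850 bits
- The more "peaked" or concentrated a distribution, the lower its entropy

Entropies:
  H(A) = 0.6099 bits
  H(B) = 1.4862 bits
  H(C) = 1.5850 bits

Ranking: C > B > A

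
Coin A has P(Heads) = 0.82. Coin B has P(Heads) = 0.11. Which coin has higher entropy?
A

For binary distributions, entropy is maximized at p=0.5 and decreases as p moves toward 0 or 1.

H(A) = H(0.82) = 0.6801 bits
H(B) = H(0.11) = 0.4999 bits

Distribution A (p=0.82) is closer to uniform (p=0.5), so it has higher entropy.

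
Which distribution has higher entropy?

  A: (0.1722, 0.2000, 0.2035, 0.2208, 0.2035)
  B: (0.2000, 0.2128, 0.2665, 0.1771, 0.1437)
A

Both distributions are close to uniform, making this a harder comparison.

H(A) = 2.3174 bits
H(B) = 2.2922 bits

The distribution closer to uniform has higher entropy.
Answer: A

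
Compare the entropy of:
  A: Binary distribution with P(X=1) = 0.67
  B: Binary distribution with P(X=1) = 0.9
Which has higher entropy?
A

For binary distributions, entropy is maximized at p=0.5 and decreases as p moves toward 0 or 1.

H(A) = H(0.67) = 0.9149 bits
H(B) = H(0.9) = 0.4690 bits

Distribution A (p=0.67) is closer to uniform (p=0.5), so it has higher entropy.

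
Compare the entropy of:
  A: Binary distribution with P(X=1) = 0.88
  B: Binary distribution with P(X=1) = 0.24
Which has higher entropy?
B

For binary distributions, entropy is maximized at p=0.5 and decreases as p moves toward 0 or 1.

H(A) = H(0.88) = 0.5294 bits
H(B) = H(0.24) = 0.7950 bits

Distribution B (p=0.24) is closer to uniform (p=0.5), so it has higher entropy.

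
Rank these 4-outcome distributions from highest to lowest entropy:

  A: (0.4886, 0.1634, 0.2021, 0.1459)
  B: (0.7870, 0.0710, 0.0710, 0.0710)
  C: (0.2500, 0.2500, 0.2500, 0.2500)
C > A > B

Key insight: Entropy is maximized by uniform distributions and minimized by concentrated distributions.

- Uniform distributions have maximum entropy log₂(4) = 2.0000 bits
- The more "peaked" or concentrated a distribution, the lower its entropy

Entropies:
  H(A) = 1.8033 bits
  H(B) = 1.0848 bits
  H(C) = 2.0000 bits

Ranking: C > A > B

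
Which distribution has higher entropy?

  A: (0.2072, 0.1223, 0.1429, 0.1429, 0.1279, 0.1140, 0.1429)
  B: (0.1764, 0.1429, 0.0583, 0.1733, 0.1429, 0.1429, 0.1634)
A

Both distributions are close to uniform, making this a harder comparison.

H(A) = 2.7811 bits
H(B) = 2.7491 bits

The distribution closer to uniform has higher entropy.
Answer: A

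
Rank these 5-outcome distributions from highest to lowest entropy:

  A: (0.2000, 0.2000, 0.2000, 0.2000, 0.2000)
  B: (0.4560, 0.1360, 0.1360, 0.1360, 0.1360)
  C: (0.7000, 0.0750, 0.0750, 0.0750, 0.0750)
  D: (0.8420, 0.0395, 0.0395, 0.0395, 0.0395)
A > B > C > D

Key insight: Entropy is maximized by uniform distributions and minimized by concentrated distributions.

Entropies:
  H(A) = 2.3219 bits
  H(B) = 2.0824 bits
  H(C) = 1.4813 bits
  H(D) = 0.9455 bits

Ranking: A > B > C > D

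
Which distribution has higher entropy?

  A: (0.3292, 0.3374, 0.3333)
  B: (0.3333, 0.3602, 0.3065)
A

Both distributions are close to uniform, making this a harder comparison.

H(A) = 1.5849 bits
H(B) = 1.5818 bits

The distribution closer to uniform has higher entropy.
Answer: A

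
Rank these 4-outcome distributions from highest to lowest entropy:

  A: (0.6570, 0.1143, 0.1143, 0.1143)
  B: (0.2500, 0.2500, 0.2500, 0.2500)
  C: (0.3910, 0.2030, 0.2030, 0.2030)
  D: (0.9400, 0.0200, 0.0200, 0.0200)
B > C > A > D

Key insight: Entropy is maximized by uniform distributions and minimized by concentrated distributions.

Entropies:
  H(A) = 1.4713 bits
  H(B) = 2.0000 bits
  H(C) = 1.9307 bits
  H(D) = 0.4225 bits

Ranking: B > C > A > D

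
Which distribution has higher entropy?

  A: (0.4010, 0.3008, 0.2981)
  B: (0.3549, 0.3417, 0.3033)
B

Both distributions are close to uniform, making this a harder comparison.

H(A) = 1.5705 bits
H(B) = 1.5818 bits

The distribution closer to uniform has higher entropy.
Answer: B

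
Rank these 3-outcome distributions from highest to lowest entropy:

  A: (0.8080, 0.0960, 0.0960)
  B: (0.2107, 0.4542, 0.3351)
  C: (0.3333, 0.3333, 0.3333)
C > B > A

Key insight: Entropy is maximized by uniform distributions and minimized by concentrated distributions.

- Uniform distributions have maximum entropy log₂(3) = 1.5850 bits
- The more "peaked" or concentrated a distribution, the lower its entropy

Entropies:
  H(A) = 0.8976 bits
  H(B) = 1.5191 bits
  H(C) = 1.5850 bits

Ranking: C > B > A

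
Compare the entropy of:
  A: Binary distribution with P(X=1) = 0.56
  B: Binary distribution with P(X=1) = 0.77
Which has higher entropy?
A

For binary distributions, entropy is maximized at p=0.5 and decreases as p moves toward 0 or 1.

H(A) = H(0.56) = 0.9896 bits
H(B) = H(0.77) = 0.7780 bits

Distribution A (p=0.56) is closer to uniform (p=0.5), so it has higher entropy.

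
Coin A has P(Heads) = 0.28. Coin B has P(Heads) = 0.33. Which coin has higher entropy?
B

For binary distributions, entropy is maximized at p=0.5 and decreases as p moves toward 0 or 1.

H(A) = H(0.28) = 0.8555 bits
H(B) = H(0.33) = 0.9149 bits

Distribution B (p=0.33) is closer to uniform (p=0.5), so it has higher entropy.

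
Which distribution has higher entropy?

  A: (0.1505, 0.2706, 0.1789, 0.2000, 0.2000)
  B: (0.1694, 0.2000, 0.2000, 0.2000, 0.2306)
B

Both distributions are close to uniform, making this a harder comparison.

H(A) = 2.2944 bits
H(B) = 2.3152 bits

The distribution closer to uniform has higher entropy.
Answer: B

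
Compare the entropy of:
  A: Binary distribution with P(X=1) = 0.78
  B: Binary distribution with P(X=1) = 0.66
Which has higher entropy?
B

For binary distributions, entropy is maximized at p=0.5 and decreases as p moves toward 0 or 1.

H(A) = H(0.78) = 0.7602 bits
H(B) = H(0.66) = 0.9248 bits

Distribution B (p=0.66) is closer to uniform (p=0.5), so it has higher entropy.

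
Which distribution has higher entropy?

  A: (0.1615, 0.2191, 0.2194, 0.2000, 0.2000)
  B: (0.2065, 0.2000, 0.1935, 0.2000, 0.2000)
B

Both distributions are close to uniform, making this a harder comparison.

H(A) = 2.3136 bits
H(B) = 2.3216 bits

The distribution closer to uniform has higher entropy.
Answer: B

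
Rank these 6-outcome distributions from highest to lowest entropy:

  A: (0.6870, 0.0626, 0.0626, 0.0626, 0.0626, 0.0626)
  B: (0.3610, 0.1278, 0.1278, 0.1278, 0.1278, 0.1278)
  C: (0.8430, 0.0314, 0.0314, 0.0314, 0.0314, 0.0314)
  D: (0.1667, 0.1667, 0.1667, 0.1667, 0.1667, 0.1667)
D > B > A > C

Key insight: Entropy is maximized by uniform distributions and minimized by concentrated distributions.

Entropies:
  H(A) = 1.6234 bits
  H(B) = 2.4272 bits
  H(C) = 0.9916 bits
  H(D) = 2.5850 bits

Ranking: D > B > A > C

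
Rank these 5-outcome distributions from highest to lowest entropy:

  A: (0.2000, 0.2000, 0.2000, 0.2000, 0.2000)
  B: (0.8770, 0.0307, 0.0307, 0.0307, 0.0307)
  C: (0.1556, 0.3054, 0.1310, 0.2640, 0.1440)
A > C > B

Key insight: Entropy is maximized by uniform distributions and minimized by concentrated distributions.

- Uniform distributions have maximum entropy log₂(5) = 2.3219 bits
- The more "peaked" or concentrated a distribution, the lower its entropy

Entropies:
  H(A) = 2.3219 bits
  H(B) = 0.7839 bits
  H(C) = 2.2342 bits

Ranking: A > C > B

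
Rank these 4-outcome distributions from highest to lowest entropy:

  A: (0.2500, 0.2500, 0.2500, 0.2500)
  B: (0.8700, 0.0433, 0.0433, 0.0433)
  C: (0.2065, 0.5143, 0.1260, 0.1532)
A > C > B

Key insight: Entropy is maximized by uniform distributions and minimized by concentrated distributions.

- Uniform distributions have maximum entropy log₂(4) = 2.0000 bits
- The more "peaked" or concentrated a distribution, the lower its entropy

Entropies:
  H(A) = 2.0000 bits
  H(B) = 0.7635 bits
  H(C) = 1.7546 bits

Ranking: A > C > B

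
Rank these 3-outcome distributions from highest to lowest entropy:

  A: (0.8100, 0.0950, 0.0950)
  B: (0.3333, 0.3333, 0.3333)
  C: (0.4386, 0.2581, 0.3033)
B > C > A

Key insight: Entropy is maximized by uniform distributions and minimized by concentrated distributions.

- Uniform distributions have maximum entropy log₂(3) = 1.5850 bits
- The more "peaked" or concentrated a distribution, the lower its entropy

Entropies:
  H(A) = 0.8915 bits
  H(B) = 1.5850 bits
  H(C) = 1.5479 bits

Ranking: B > C > A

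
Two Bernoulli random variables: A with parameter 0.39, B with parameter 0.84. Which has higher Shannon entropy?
A

For binary distributions, entropy is maximized at p=0.5 and decreases as p moves toward 0 or 1.

H(A) = H(0.39) = 0.9648 bits
H(B) = H(0.84) = 0.6343 bits

Distribution A (p=0.39) is closer to uniform (p=0.5), so it has higher entropy.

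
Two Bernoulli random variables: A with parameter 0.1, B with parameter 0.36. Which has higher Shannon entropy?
B

For binary distributions, entropy is maximized at p=0.5 and decreases as p moves toward 0 or 1.

H(A) = H(0.1) = 0.4690 bits
H(B) = H(0.36) = 0.9427 bits

Distribution B (p=0.36) is closer to uniform (p=0.5), so it has higher entropy.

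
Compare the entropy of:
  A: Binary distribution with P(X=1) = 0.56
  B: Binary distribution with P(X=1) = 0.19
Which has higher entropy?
A

For binary distributions, entropy is maximized at p=0.5 and decreases as p moves toward 0 or 1.

H(A) = H(0.56) = 0.9896 bits
H(B) = H(0.19) = 0.7015 bits

Distribution A (p=0.56) is closer to uniform (p=0.5), so it has higher entropy.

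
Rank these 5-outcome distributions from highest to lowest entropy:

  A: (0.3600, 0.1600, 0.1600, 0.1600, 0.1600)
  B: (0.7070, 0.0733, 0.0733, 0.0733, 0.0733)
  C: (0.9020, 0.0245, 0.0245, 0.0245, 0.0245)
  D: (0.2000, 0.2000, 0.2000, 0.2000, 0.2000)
D > A > B > C

Key insight: Entropy is maximized by uniform distributions and minimized by concentrated distributions.

Entropies:
  H(A) = 2.2227 bits
  H(B) = 1.4586 bits
  H(C) = 0.6586 bits
  H(D) = 2.3219 bits

Ranking: D > A > B > C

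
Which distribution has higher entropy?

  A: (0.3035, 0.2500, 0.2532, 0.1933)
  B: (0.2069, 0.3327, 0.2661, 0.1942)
A

Both distributions are close to uniform, making this a harder comparison.

H(A) = 1.9822 bits
H(B) = 1.9660 bits

The distribution closer to uniform has higher entropy.
Answer: A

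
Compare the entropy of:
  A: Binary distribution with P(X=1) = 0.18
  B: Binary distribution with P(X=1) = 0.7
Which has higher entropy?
B

For binary distributions, entropy is maximized at p=0.5 and decreases as p moves toward 0 or 1.

H(A) = H(0.18) = 0.6801 bits
H(B) = H(0.7) = 0.8813 bits

Distribution B (p=0.7) is closer to uniform (p=0.5), so it has higher entropy.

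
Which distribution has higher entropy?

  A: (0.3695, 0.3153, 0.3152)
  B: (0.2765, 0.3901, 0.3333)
A

Both distributions are close to uniform, making this a harder comparison.

H(A) = 1.5808 bits
H(B) = 1.5709 bits

The distribution closer to uniform has higher entropy.
Answer: A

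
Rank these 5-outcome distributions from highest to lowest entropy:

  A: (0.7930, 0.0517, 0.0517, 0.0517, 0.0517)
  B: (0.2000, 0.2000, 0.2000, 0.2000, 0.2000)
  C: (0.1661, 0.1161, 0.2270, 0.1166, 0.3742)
B > C > A

Key insight: Entropy is maximized by uniform distributions and minimized by concentrated distributions.

- Uniform distributions have maximum entropy log₂(5) = 2.3219 bits
- The more "peaked" or concentrated a distribution, the lower its entropy

Entropies:
  H(A) = 1.1497 bits
  H(B) = 2.3219 bits
  H(C) = 2.1687 bits

Ranking: B > C > A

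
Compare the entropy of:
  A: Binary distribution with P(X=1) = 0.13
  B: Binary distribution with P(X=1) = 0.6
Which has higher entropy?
B

For binary distributions, entropy is maximized at p=0.5 and decreases as p moves toward 0 or 1.

H(A) = H(0.13) = 0.5574 bits
H(B) = H(0.6) = 0.9710 bits

Distribution B (p=0.6) is closer to uniform (p=0.5), so it has higher entropy.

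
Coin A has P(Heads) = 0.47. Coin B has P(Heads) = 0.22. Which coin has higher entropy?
A

For binary distributions, entropy is maximized at p=0.5 and decreases as p moves toward 0 or 1.

H(A) = H(0.47) = 0.9974 bits
H(B) = H(0.22) = 0.7602 bits

Distribution A (p=0.47) is closer to uniform (p=0.5), so it has higher entropy.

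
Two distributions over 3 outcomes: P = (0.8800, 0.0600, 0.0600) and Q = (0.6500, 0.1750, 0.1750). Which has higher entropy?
Q

P is highly concentrated on one outcome (88%), making it nearly deterministic. Q spreads its mass more evenly (max 65%). The more spread-out distribution has higher entropy: H(P) ≈ 0.649 bits, H(Q) ≈ 1.284 bits.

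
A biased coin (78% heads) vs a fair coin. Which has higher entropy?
Fair coin

The fair coin is uniform (p=0.5), maximizing binary entropy at 1 bit. The biased coin has H(0.78) ≈ 0.760 bits — its outcome is more predictable, so its entropy is lower.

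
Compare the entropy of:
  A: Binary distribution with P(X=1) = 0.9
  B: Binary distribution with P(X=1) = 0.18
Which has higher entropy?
B

For binary distributions, entropy is maximized at p=0.5 and decreases as p moves toward 0 or 1.

H(A) = H(0.9) = 0.4690 bits
H(B) = H(0.18) = 0.6801 bits

Distribution B (p=0.18) is closer to uniform (p=0.5), so it has higher entropy.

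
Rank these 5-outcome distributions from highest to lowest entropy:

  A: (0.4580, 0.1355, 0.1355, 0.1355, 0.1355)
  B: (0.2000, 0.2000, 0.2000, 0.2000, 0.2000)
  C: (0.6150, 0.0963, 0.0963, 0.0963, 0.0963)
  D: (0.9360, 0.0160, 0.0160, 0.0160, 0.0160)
B > A > C > D

Key insight: Entropy is maximized by uniform distributions and minimized by concentrated distributions.

Entropies:
  H(A) = 2.0789 bits
  H(B) = 2.3219 bits
  H(C) = 1.7315 bits
  H(D) = 0.4711 bits

Ranking: B > A > C > D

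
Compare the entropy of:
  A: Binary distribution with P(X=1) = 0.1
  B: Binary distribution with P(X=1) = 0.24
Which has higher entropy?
B

For binary distributions, entropy is maximized at p=0.5 and decreases as p moves toward 0 or 1.

H(A) = H(0.1) = 0.4690 bits
H(B) = H(0.24) = 0.7950 bits

Distribution B (p=0.24) is closer to uniform (p=0.5), so it has higher entropy.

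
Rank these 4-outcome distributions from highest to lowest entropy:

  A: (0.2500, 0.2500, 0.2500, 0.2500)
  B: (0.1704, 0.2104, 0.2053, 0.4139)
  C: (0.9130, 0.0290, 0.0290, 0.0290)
A > B > C

Key insight: Entropy is maximized by uniform distributions and minimized by concentrated distributions.

- Uniform distributions have maximum entropy log₂(4) = 2.0000 bits
- The more "peaked" or concentrated a distribution, the lower its entropy

Entropies:
  H(A) = 2.0000 bits
  H(B) = 1.9038 bits
  H(C) = 0.5643 bits

Ranking: A > B > C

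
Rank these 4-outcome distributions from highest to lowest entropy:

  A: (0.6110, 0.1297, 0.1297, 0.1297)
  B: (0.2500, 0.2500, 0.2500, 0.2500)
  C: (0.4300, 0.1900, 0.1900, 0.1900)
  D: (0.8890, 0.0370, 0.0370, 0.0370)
B > C > A > D

Key insight: Entropy is maximized by uniform distributions and minimized by concentrated distributions.

Entropies:
  H(A) = 1.5807 bits
  H(B) = 2.0000 bits
  H(C) = 1.8892 bits
  H(D) = 0.6789 bits

Ranking: B > C > A > D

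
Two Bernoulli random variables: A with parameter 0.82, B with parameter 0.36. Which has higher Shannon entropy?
B

For binary distributions, entropy is maximized at p=0.5 and decreases as p moves toward 0 or 1.

H(A) = H(0.82) = 0.6801 bits
H(B) = H(0.36) = 0.9427 bits

Distribution B (p=0.36) is closer to uniform (p=0.5), so it has higher entropy.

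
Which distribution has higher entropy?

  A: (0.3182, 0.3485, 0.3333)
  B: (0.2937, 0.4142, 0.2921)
A

Both distributions are close to uniform, making this a harder comparison.

H(A) = 1.5840 bits
H(B) = 1.5645 bits

The distribution closer to uniform has higher entropy.
Answer: A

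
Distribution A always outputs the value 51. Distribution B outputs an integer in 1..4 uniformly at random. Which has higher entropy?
B

A is deterministic, so H(A) = 0. B is uniform over 4 outcomes, so H(B) = log₂(4) = 2.000 bits. Any distribution with genuine randomness has higher entropy than a deterministic one.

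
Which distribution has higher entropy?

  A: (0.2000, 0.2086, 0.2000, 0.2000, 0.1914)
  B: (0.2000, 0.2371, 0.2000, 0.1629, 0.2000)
A

Both distributions are close to uniform, making this a harder comparison.

H(A) = 2.3214 bits
H(B) = 2.3119 bits

The distribution closer to uniform has higher entropy.
Answer: A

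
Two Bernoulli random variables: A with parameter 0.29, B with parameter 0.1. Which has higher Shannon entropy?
A

For binary distributions, entropy is maximized at p=0.5 and decreases as p moves toward 0 or 1.

H(A) = H(0.29) = 0.8687 bits
H(B) = H(0.1) = 0.4690 bits

Distribution A (p=0.29) is closer to uniform (p=0.5), so it has higher entropy.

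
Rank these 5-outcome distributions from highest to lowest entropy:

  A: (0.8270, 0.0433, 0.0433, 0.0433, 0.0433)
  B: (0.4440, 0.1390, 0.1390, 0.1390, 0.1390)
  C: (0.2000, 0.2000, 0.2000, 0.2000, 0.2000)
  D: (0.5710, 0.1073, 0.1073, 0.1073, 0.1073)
C > B > D > A

Key insight: Entropy is maximized by uniform distributions and minimized by concentrated distributions.

Entropies:
  H(A) = 1.0105 bits
  H(B) = 2.1029 bits
  H(C) = 2.3219 bits
  H(D) = 1.8434 bits

Ranking: C > B > D > A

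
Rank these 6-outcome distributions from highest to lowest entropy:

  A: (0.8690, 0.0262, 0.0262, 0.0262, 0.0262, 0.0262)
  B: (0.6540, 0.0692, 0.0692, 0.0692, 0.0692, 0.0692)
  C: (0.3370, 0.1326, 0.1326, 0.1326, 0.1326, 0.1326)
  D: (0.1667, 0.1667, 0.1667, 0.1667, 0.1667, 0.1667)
D > C > B > A

Key insight: Entropy is maximized by uniform distributions and minimized by concentrated distributions.

Entropies:
  H(A) = 0.8643 bits
  H(B) = 1.7338 bits
  H(C) = 2.4614 bits
  H(D) = 2.5850 bits

Ranking: D > C > B > A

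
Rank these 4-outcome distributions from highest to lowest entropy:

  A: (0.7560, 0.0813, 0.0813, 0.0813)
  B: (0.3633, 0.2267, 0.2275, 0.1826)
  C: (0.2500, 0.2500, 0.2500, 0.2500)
C > B > A

Key insight: Entropy is maximized by uniform distributions and minimized by concentrated distributions.

- Uniform distributions have maximum entropy log₂(4) = 2.0000 bits
- The more "peaked" or concentrated a distribution, the lower its entropy

Entropies:
  H(A) = 1.1884 bits
  H(B) = 1.9500 bits
  H(C) = 2.0000 bits

Ranking: C > B > A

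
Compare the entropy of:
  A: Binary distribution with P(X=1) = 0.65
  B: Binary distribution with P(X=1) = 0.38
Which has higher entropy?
B

For binary distributions, entropy is maximized at p=0.5 and decreases as p moves toward 0 or 1.

H(A) = H(0.65) = 0.9341 bits
H(B) = H(0.38) = 0.9580 bits

Distribution B (p=0.38) is closer to uniform (p=0.5), so it has higher entropy.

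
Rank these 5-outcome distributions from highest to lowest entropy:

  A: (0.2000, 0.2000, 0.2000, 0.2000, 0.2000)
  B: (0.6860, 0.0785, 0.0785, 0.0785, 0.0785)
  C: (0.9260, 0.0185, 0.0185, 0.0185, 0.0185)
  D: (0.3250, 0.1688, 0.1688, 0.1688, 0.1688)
A > D > B > C

Key insight: Entropy is maximized by uniform distributions and minimized by concentrated distributions.

Entropies:
  H(A) = 2.3219 bits
  H(B) = 1.5257 bits
  H(C) = 0.5287 bits
  H(D) = 2.2597 bits

Ranking: A > D > B > C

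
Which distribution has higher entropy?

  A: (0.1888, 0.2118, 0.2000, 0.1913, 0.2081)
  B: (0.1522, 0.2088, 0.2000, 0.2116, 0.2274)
A

Both distributions are close to uniform, making this a harder comparison.

H(A) = 2.3205 bits
H(B) = 2.3096 bits

The distribution closer to uniform has higher entropy.
Answer: A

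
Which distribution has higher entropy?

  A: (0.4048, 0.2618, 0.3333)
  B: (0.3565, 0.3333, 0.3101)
B

Both distributions are close to uniform, making this a harder comparison.

H(A) = 1.5627 bits
H(B) = 1.5826 bits

The distribution closer to uniform has higher entropy.
Answer: B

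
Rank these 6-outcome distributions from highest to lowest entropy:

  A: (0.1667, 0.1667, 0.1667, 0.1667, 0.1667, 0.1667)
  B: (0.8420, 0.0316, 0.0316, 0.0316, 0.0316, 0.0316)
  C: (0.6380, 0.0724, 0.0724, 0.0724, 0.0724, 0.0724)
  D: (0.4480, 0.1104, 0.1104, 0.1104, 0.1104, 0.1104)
A > D > C > B

Key insight: Entropy is maximized by uniform distributions and minimized by concentrated distributions.

Entropies:
  H(A) = 2.5850 bits
  H(B) = 0.9964 bits
  H(C) = 1.7849 bits
  H(D) = 2.2739 bits

Ranking: A > D > C > B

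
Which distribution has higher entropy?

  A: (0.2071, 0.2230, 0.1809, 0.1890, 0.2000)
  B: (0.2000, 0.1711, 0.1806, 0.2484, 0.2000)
A

Both distributions are close to uniform, making this a harder comparison.

H(A) = 2.3181 bits
H(B) = 2.3095 bits

The distribution closer to uniform has higher entropy.
Answer: A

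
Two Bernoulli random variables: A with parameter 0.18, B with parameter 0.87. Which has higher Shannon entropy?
A

For binary distributions, entropy is maximized at p=0.5 and decreases as p moves toward 0 or 1.

H(A) = H(0.18) = 0.6801 bits
H(B) = H(0.87) = 0.5574 bits

Distribution A (p=0.18) is closer to uniform (p=0.5), so it has higher entropy.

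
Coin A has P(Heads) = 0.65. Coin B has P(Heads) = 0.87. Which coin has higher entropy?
A

For binary distributions, entropy is maximized at p=0.5 and decreases as p moves toward 0 or 1.

H(A) = H(0.65) = 0.9341 bits
H(B) = H(0.87) = 0.5574 bits

Distribution A (p=0.65) is closer to uniform (p=0.5), so it has higher entropy.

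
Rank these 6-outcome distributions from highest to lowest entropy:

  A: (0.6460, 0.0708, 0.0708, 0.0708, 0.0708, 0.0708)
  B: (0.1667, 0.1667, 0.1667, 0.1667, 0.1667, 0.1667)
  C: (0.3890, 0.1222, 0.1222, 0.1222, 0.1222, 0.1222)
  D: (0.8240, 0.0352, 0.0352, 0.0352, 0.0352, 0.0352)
B > C > A > D

Key insight: Entropy is maximized by uniform distributions and minimized by concentrated distributions.

Entropies:
  H(A) = 1.7596 bits
  H(B) = 2.5850 bits
  H(C) = 2.3828 bits
  H(D) = 1.0799 bits

Ranking: B > C > A > D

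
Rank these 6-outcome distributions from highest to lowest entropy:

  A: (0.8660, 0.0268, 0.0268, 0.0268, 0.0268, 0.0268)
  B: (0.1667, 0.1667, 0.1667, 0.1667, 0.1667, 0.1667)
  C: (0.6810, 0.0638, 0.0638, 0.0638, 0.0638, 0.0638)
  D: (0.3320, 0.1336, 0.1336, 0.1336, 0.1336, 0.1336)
B > D > C > A

Key insight: Entropy is maximized by uniform distributions and minimized by concentrated distributions.

Entropies:
  H(A) = 0.8794 bits
  H(B) = 2.5850 bits
  H(C) = 1.6440 bits
  H(D) = 2.4680 bits

Ranking: B > D > C > A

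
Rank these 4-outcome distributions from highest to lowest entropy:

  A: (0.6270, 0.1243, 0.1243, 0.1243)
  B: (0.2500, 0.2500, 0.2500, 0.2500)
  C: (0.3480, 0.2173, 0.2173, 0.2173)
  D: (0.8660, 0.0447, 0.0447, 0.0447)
B > C > A > D

Key insight: Entropy is maximized by uniform distributions and minimized by concentrated distributions.

Entropies:
  H(A) = 1.5441 bits
  H(B) = 2.0000 bits
  H(C) = 1.9657 bits
  H(D) = 0.7807 bits

Ranking: B > C > A > D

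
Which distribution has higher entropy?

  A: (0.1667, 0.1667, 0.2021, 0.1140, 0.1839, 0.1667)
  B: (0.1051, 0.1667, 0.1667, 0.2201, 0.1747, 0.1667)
A

Both distributions are close to uniform, making this a harder comparison.

H(A) = 2.5651 bits
H(B) = 2.5546 bits

The distribution closer to uniform has higher entropy.
Answer: A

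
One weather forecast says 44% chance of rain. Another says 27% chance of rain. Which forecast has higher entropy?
44% forecast

Treat each forecast as a Bernoulli distribution. Binary entropy is maximized at p=0.5 and falls off symmetrically toward 0 or 1. The 44% forecast is closer to 50%, so it is more uncertain. H(44%) ≈ 0.990 bits, H(27%) ≈ 0.841 bits.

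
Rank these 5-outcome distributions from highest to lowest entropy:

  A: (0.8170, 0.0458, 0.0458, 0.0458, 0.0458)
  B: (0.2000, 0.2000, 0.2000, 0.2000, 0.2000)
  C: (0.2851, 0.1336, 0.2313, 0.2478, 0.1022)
B > C > A

Key insight: Entropy is maximized by uniform distributions and minimized by concentrated distributions.

- Uniform distributions have maximum entropy log₂(5) = 2.3219 bits
- The more "peaked" or concentrated a distribution, the lower its entropy

Entropies:
  H(A) = 1.0526 bits
  H(B) = 2.3219 bits
  H(C) = 2.2277 bits

Ranking: B > C > A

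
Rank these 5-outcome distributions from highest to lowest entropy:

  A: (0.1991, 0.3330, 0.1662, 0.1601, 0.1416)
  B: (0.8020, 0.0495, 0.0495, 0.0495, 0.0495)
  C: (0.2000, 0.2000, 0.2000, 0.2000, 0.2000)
C > A > B

Key insight: Entropy is maximized by uniform distributions and minimized by concentrated distributions.

- Uniform distributions have maximum entropy log₂(5) = 2.3219 bits
- The more "peaked" or concentrated a distribution, the lower its entropy

Entropies:
  H(A) = 2.2446 bits
  H(B) = 1.1139 bits
  H(C) = 2.3219 bits

Ranking: C > A > B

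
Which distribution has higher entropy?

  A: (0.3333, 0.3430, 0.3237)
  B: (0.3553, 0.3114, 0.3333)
A

Both distributions are close to uniform, making this a harder comparison.

H(A) = 1.5846 bits
H(B) = 1.5829 bits

The distribution closer to uniform has higher entropy.
Answer: A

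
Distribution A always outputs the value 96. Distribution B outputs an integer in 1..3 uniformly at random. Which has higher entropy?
B

A is deterministic, so H(A) = 0. B is uniform over 3 outcomes, so H(B) = log₂(3) = 1.585 bits. Any distribution with genuine randomness has higher entropy than a deterministic one.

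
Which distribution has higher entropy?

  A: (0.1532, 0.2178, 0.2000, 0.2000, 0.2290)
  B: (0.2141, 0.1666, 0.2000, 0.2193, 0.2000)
B

Both distributions are close to uniform, making this a harder comparison.

H(A) = 2.3093 bits
H(B) = 2.3157 bits

The distribution closer to uniform has higher entropy.
Answer: B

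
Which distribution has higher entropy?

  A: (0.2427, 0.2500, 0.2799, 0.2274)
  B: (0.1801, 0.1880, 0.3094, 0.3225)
A

Both distributions are close to uniform, making this a harder comparison.

H(A) = 1.9958 bits
H(B) = 1.9488 bits

The distribution closer to uniform has higher entropy.
Answer: A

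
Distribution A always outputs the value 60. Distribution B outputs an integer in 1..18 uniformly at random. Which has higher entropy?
B

A is deterministic, so H(A) = 0. B is uniform over 18 outcomes, so H(B) = log₂(18) = 4.170 bits. Any distribution with genuine randomness has higher entropy than a deterministic one.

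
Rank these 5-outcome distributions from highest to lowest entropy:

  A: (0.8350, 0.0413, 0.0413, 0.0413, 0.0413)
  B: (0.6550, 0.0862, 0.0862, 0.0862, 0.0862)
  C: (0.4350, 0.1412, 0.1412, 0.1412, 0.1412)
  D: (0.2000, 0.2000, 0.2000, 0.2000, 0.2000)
D > C > B > A

Key insight: Entropy is maximized by uniform distributions and minimized by concentrated distributions.

Entropies:
  H(A) = 0.9761 bits
  H(B) = 1.6195 bits
  H(C) = 2.1178 bits
  H(D) = 2.3219 bits

Ranking: D > C > B > A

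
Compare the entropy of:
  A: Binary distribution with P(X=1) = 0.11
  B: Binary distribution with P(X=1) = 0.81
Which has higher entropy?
B

For binary distributions, entropy is maximized at p=0.5 and decreases as p moves toward 0 or 1.

H(A) = H(0.11) = 0.4999 bits
H(B) = H(0.81) = 0.7015 bits

Distribution B (p=0.81) is closer to uniform (p=0.5), so it has higher entropy.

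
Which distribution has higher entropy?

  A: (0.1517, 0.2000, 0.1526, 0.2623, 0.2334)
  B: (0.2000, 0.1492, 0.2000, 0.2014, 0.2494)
B

Both distributions are close to uniform, making this a harder comparison.

H(A) = 2.2873 bits
H(B) = 2.3035 bits

The distribution closer to uniform has higher entropy.
Answer: B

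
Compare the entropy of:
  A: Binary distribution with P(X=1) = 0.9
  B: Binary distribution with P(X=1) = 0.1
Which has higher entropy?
Equal

For binary distributions, entropy is maximized at p=0.5 and decreases as p moves toward 0 or 1.

H(A) = H(0.9) = 0.4690 bits
H(B) = H(0.1) = 0.4690 bits

Both distributions are equally far from uniform (|0.9-0.5| = |0.1-0.5|), so they have the same entropy.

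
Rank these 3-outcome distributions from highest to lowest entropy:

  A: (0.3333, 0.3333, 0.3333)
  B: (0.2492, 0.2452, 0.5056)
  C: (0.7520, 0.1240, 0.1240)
A > B > C

Key insight: Entropy is maximized by uniform distributions and minimized by concentrated distributions.

- Uniform distributions have maximum entropy log₂(3) = 1.5850 bits
- The more "peaked" or concentrated a distribution, the lower its entropy

Entropies:
  H(A) = 1.5850 bits
  H(B) = 1.4943 bits
  H(C) = 1.0561 bits

Ranking: A > B > C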